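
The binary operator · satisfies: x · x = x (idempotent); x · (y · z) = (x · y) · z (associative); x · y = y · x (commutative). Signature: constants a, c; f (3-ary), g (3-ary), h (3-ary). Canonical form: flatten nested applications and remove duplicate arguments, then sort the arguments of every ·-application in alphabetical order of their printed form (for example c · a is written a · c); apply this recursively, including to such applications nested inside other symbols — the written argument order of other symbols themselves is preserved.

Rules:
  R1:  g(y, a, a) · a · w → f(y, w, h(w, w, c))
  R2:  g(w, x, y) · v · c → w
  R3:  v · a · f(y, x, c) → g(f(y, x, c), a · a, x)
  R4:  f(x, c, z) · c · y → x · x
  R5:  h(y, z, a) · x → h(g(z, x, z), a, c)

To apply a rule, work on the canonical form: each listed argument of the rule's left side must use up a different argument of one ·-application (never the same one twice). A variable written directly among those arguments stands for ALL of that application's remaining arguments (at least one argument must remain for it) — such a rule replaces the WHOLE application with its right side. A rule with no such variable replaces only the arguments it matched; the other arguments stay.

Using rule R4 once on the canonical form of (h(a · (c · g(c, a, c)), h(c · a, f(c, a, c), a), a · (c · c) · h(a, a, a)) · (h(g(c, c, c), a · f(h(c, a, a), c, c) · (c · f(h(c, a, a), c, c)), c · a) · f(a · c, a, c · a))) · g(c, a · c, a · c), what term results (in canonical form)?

Canonical form:  f(a · c, a, a · c) · g(c, a · c, a · c) · h(a · c · g(c, a, c), h(a · c, f(c, a, c), a), a · c · h(a, a, a)) · h(g(c, c, c), a · c · f(h(c, a, a), c, c), a · c)
Match R4:  consume c, f(h(c, a, a), c, c);  x := h(c, a, a), y := a, z := c
The variable takes the whole remainder — replace the entire application.
Result:  f(a · c, a, a · c) · g(c, a · c, a · c) · h(a · c · g(c, a, c), h(a · c, f(c, a, c), a), a · c · h(a, a, a)) · h(g(c, c, c), h(c, a, a), a · c)

Answer: f(a · c, a, a · c) · g(c, a · c, a · c) · h(a · c · g(c, a, c), h(a · c, f(c, a, c), a), a · c · h(a, a, a)) · h(g(c, c, c), h(c, a, a), a · c)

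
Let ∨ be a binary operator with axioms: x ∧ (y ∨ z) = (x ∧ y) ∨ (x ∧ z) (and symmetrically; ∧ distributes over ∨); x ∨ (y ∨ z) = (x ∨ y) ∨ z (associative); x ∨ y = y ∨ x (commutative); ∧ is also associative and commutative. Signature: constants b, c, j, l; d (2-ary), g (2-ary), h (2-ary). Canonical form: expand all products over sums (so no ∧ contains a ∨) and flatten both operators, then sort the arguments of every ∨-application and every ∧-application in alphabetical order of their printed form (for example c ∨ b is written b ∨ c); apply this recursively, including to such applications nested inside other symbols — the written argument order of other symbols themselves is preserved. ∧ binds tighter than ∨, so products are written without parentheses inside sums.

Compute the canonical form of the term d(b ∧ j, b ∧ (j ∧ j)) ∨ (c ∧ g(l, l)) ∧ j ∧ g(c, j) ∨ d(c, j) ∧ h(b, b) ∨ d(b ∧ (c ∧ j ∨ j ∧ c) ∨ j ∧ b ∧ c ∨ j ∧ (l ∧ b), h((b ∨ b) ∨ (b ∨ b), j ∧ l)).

Distribute:  d(b ∧ j, b ∧ j ∧ j) ∨ c ∧ g(c, j) ∧ g(l, l) ∧ j ∨ d(c, j) ∧ h(b, b) ∨ d(b ∧ c ∧ j ∨ b ∧ c ∧ j ∨ b ∧ c ∧ j ∨ b ∧ j ∧ l, h(b ∨ b ∨ b ∨ b, j ∧ l))
Order the arguments:  c ∧ g(c, j) ∧ g(l, l) ∧ j ∨ d(b ∧ c ∧ j ∨ b ∧ c ∧ j ∨ b ∧ c ∧ j ∨ b ∧ j ∧ l, h(b ∨ b ∨ b ∨ b, j ∧ l)) ∨ d(b ∧ j, b ∧ j ∧ j) ∨ d(c, j) ∧ h(b, b)

Answer: c ∧ g(c, j) ∧ g(l, l) ∧ j ∨ d(b ∧ c ∧ j ∨ b ∧ c ∧ j ∨ b ∧ c ∧ j ∨ b ∧ j ∧ l, h(b ∨ b ∨ b ∨ b, j ∧ l)) ∨ d(b ∧ j, b ∧ j ∧ j) ∨ d(c, j) ∧ h(b, b)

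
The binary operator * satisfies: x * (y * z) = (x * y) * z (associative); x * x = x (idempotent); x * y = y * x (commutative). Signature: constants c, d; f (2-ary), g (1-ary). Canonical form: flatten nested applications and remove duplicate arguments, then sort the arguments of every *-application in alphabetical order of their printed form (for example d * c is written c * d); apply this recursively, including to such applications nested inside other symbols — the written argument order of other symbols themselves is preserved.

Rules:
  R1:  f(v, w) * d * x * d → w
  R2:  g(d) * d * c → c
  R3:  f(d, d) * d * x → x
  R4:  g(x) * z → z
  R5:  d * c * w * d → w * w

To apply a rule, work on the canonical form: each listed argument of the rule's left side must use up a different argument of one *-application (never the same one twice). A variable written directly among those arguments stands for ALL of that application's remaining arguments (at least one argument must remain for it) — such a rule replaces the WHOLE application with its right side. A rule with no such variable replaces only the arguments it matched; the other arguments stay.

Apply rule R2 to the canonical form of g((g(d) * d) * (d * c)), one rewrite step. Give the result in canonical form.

Answer: g(c)

Derivation:
Canonical form:  g(c * d * g(d))
Match R2:  consume c, d, g(d)
New term:  g(c)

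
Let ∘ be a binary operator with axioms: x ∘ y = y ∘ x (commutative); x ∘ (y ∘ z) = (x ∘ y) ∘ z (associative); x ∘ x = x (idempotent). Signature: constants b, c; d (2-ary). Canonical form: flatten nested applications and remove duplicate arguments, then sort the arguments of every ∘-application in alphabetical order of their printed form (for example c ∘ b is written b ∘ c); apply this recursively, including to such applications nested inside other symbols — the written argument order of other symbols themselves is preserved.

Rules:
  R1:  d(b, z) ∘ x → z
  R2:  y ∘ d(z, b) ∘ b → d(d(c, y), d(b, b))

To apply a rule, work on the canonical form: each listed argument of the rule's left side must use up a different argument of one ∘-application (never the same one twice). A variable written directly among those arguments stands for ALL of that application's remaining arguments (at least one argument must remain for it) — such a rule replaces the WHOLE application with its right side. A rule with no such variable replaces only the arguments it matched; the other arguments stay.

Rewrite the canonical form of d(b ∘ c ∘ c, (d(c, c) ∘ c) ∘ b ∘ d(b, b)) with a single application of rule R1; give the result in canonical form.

Answer: d(b ∘ c, b)

Derivation:
Canonical form:  d(b ∘ c, b ∘ c ∘ d(b, b) ∘ d(c, c))
R1 matches:  uses d(b, b);  x := b ∘ c ∘ d(c, c), z := b
The variable takes the whole remainder — replace the entire application.
New term:  d(b ∘ c, b)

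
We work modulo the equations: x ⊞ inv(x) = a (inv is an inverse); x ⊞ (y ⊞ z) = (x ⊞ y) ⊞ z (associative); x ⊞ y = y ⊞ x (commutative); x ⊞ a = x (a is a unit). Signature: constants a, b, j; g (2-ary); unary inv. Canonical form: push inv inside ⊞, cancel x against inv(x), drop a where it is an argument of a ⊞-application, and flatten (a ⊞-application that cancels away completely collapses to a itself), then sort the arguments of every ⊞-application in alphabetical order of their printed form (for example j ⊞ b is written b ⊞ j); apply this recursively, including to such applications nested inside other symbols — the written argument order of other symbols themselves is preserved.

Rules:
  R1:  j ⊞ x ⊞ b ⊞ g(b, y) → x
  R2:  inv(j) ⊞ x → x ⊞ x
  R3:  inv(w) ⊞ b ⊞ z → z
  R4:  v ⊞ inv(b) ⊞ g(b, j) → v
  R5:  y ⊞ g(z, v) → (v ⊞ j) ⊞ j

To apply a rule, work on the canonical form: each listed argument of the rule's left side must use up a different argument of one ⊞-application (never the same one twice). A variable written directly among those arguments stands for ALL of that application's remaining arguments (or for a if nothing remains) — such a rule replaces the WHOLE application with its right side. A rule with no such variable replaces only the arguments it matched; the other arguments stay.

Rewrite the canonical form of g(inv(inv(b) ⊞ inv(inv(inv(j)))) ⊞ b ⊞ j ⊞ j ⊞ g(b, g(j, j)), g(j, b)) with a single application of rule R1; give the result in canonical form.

Answer: g(b ⊞ j ⊞ j, g(j, b))

Derivation:
Canonical form:  g(b ⊞ b ⊞ g(b, g(j, j)) ⊞ j ⊞ j ⊞ j, g(j, b))
R1 matches:  uses b, g(b, g(j, j)), j;  x := b ⊞ j ⊞ j, y := g(j, j)
The extension variable absorbs all remaining arguments, so the whole application is rewritten.
New term:  g(b ⊞ j ⊞ j, g(j, b))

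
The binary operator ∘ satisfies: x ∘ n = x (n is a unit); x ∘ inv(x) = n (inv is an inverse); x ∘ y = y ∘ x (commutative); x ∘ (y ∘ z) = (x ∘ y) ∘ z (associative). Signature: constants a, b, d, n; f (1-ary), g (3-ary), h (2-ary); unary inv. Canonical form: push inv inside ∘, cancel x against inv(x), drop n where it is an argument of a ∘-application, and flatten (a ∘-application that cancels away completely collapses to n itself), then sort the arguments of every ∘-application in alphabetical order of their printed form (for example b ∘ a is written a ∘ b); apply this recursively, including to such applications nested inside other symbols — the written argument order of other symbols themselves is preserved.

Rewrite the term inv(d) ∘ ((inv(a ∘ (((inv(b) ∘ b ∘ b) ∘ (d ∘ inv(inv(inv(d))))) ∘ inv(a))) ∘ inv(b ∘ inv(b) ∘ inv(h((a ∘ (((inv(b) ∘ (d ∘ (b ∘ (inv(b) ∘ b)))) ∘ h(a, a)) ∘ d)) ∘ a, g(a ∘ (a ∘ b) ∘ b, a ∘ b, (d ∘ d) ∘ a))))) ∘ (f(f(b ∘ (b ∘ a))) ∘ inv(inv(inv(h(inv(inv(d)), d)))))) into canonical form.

Answer: f(f(a ∘ b ∘ b)) ∘ h(a ∘ a ∘ d ∘ d ∘ h(a, a), g(a ∘ a ∘ b ∘ b, a ∘ b, a ∘ d ∘ d)) ∘ inv(b) ∘ inv(d) ∘ inv(h(d, d))

Derivation:
Push inv inside:  distribute inv over ∘ and collapse double inv
Cancel inverse pairs:  a cancels
Collect:  inv(d) ∘ inv(b) ∘ h(a ∘ a ∘ d ∘ d ∘ h(a, a), g(a ∘ a ∘ b ∘ b, a ∘ b, a ∘ d ∘ d)) ∘ f(f(a ∘ b ∘ b)) ∘ inv(h(d, d))
Sort:  f(f(a ∘ b ∘ b)) ∘ h(a ∘ a ∘ d ∘ d ∘ h(a, a), g(a ∘ a ∘ b ∘ b, a ∘ b, a ∘ d ∘ d)) ∘ inv(b) ∘ inv(d) ∘ inv(h(d, d))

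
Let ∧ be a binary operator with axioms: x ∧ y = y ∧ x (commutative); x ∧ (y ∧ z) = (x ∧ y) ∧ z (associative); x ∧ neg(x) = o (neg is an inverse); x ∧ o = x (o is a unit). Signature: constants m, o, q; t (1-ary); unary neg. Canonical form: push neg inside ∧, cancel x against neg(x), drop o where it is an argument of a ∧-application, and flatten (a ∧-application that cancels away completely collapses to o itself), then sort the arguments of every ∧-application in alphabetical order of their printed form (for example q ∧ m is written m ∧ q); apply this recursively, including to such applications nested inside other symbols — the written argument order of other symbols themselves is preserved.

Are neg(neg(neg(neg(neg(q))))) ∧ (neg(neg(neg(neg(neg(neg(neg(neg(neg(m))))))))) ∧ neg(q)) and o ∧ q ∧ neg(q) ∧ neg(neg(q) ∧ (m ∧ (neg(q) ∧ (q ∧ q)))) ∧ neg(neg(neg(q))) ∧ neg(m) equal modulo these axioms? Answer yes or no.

Left:  neg(neg(neg(neg(neg(q))))) ∧ (neg(neg(neg(neg(neg(neg(neg(neg(neg(m))))))))) ∧ neg(q))
  Push neg inside:  distribute neg over ∧ and collapse double neg
  Collect:  neg(q) ∧ neg(q) ∧ neg(m)
  Sort:  neg(m) ∧ neg(q) ∧ neg(q)
Right:  o ∧ q ∧ neg(q) ∧ neg(neg(q) ∧ (m ∧ (neg(q) ∧ (q ∧ q)))) ∧ neg(neg(neg(q))) ∧ neg(m)
  Push neg inside:  distribute neg over ∧ and collapse double neg
  Collect:  neg(q) ∧ neg(m) ∧ neg(m)
  Sort:  neg(m) ∧ neg(m) ∧ neg(q)

Answer: no — neg(m) ∧ neg(q) ∧ neg(q) vs neg(m) ∧ neg(m) ∧ neg(q)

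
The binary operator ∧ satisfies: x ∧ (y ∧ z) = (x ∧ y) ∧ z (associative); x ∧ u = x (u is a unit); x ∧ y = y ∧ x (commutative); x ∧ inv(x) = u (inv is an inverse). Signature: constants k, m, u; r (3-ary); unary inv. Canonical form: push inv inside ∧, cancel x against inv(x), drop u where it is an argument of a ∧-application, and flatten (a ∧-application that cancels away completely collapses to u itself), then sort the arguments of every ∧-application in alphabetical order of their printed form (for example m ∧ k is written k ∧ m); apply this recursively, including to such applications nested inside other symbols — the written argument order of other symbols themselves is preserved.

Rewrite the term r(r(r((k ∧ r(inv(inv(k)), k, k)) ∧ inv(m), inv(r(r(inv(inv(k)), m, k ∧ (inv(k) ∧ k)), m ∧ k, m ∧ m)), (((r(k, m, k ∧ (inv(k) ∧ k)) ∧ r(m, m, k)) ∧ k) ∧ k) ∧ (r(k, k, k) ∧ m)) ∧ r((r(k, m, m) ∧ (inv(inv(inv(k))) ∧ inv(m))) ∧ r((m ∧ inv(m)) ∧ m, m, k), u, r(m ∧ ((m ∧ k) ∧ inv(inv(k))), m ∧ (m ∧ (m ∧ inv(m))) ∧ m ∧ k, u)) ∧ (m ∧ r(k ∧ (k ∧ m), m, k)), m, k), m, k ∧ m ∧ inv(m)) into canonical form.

Focus inside:  r((k ∧ r(inv(inv(k)), k, k)) ∧ inv(m), inv(r(r(inv(inv(k)), m, k ∧ (inv(k) ∧ k)), m ∧ k, m ∧ m)), (((r(k, m, k ∧ (inv(k) ∧ k)) ∧ r(m, m, k)) ∧ k) ∧ k) ∧ (r(k, k, k) ∧ m)) ∧ r((r(k, m, m) ∧ (inv(inv(inv(k))) ∧ inv(m))) ∧ r((m ∧ inv(m)) ∧ m, m, k), u, r(m ∧ ((m ∧ k) ∧ inv(inv(k))), m ∧ (m ∧ (m ∧ inv(m))) ∧ m ∧ k, u)) ∧ (m ∧ r(k ∧ (k ∧ m), m, k))
Push inv inside:  distribute inv over ∧ and collapse double inv
Combine occurrences:  r(inv(m) ∧ k ∧ r(k, k, k), inv(r(r(k, m, k), k ∧ m, m ∧ m)), k ∧ k ∧ m ∧ r(k, k, k) ∧ r(k, m, k) ∧ r(m, m, k)) ∧ r(inv(k) ∧ inv(m) ∧ r(k, m, m) ∧ r(m, m, k), u, r(k ∧ k ∧ m ∧ m, k ∧ m ∧ m ∧ m, u)) ∧ m ∧ r(k ∧ k ∧ m, m, k)
Sort arguments:  m ∧ r(inv(k) ∧ inv(m) ∧ r(k, m, m) ∧ r(m, m, k), u, r(k ∧ k ∧ m ∧ m, k ∧ m ∧ m ∧ m, u)) ∧ r(inv(m) ∧ k ∧ r(k, k, k), inv(r(r(k, m, k), k ∧ m, m ∧ m)), k ∧ k ∧ m ∧ r(k, k, k) ∧ r(k, m, k) ∧ r(m, m, k)) ∧ r(k ∧ k ∧ m, m, k)
Rebuild:  r(r(m ∧ r(inv(k) ∧ inv(m) ∧ r(k, m, m) ∧ r(m, m, k), u, r(k ∧ k ∧ m ∧ m, k ∧ m ∧ m ∧ m, u)) ∧ r(inv(m) ∧ k ∧ r(k, k, k), inv(r(r(k, m, k), k ∧ m, m ∧ m)), k ∧ k ∧ m ∧ r(k, k, k) ∧ r(k, m, k) ∧ r(m, m, k)) ∧ r(k ∧ k ∧ m, m, k), m, k), m, k)

Answer: r(r(m ∧ r(inv(k) ∧ inv(m) ∧ r(k, m, m) ∧ r(m, m, k), u, r(k ∧ k ∧ m ∧ m, k ∧ m ∧ m ∧ m, u)) ∧ r(inv(m) ∧ k ∧ r(k, k, k), inv(r(r(k, m, k), k ∧ m, m ∧ m)), k ∧ k ∧ m ∧ r(k, k, k) ∧ r(k, m, k) ∧ r(m, m, k)) ∧ r(k ∧ k ∧ m, m, k), m, k), m, k)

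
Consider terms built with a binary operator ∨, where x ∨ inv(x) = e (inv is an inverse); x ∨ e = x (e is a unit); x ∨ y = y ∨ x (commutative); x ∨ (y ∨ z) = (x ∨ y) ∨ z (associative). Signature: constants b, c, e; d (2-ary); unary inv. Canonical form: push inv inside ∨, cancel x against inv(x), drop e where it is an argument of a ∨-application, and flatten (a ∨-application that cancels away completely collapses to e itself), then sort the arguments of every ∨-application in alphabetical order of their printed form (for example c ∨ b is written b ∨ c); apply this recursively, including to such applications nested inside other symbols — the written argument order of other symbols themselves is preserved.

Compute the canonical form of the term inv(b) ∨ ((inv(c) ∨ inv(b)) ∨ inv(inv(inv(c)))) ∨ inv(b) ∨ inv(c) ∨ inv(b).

Answer: inv(b) ∨ inv(b) ∨ inv(b) ∨ inv(b) ∨ inv(c) ∨ inv(c) ∨ inv(c)

Derivation:
Push inv inside:  distribute inv over ∨ and collapse double inv
Collect terms:  inv(b) ∨ inv(b) ∨ inv(b) ∨ inv(b) ∨ inv(c) ∨ inv(c) ∨ inv(c)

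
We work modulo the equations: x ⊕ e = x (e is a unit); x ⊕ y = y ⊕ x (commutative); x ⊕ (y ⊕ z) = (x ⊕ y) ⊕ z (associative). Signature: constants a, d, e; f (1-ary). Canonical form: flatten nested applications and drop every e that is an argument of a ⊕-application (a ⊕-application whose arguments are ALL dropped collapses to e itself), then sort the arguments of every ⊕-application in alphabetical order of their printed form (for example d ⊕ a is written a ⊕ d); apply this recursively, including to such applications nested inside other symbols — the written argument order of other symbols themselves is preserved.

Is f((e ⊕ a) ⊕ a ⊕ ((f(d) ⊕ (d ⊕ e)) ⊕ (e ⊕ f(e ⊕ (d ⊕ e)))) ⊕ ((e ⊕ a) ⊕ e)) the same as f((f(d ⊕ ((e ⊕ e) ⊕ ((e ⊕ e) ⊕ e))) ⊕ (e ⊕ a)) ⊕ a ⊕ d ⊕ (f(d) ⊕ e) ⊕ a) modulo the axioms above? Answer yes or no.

Answer: yes — both canonical forms are f(a ⊕ a ⊕ a ⊕ d ⊕ f(d) ⊕ f(d))

Derivation:
Left:  f((e ⊕ a) ⊕ a ⊕ ((f(d) ⊕ (d ⊕ e)) ⊕ (e ⊕ f(e ⊕ (d ⊕ e)))) ⊕ ((e ⊕ a) ⊕ e))
  Focus inside:  (e ⊕ a) ⊕ a ⊕ ((f(d) ⊕ (d ⊕ e)) ⊕ (e ⊕ f(e ⊕ (d ⊕ e)))) ⊕ ((e ⊕ a) ⊕ e)
  Un-nest:  e ⊕ a ⊕ a ⊕ f(d) ⊕ d ⊕ e ⊕ e ⊕ f(e ⊕ (d ⊕ e)) ⊕ e ⊕ a ⊕ e
  Simplify inside:  f(e ⊕ (d ⊕ e))  →  f(d)
  Units out:  drop e (×5)
  Sort arguments:  a ⊕ a ⊕ a ⊕ d ⊕ f(d) ⊕ f(d)
  Reassemble:  f(a ⊕ a ⊕ a ⊕ d ⊕ f(d) ⊕ f(d))
Right:  f((f(d ⊕ ((e ⊕ e) ⊕ ((e ⊕ e) ⊕ e))) ⊕ (e ⊕ a)) ⊕ a ⊕ d ⊕ (f(d) ⊕ e) ⊕ a)
  Work inside:  (f(d ⊕ ((e ⊕ e) ⊕ ((e ⊕ e) ⊕ e))) ⊕ (e ⊕ a)) ⊕ a ⊕ d ⊕ (f(d) ⊕ e) ⊕ a
  Merge nested applications:  f(d ⊕ ((e ⊕ e) ⊕ ((e ⊕ e) ⊕ e))) ⊕ e ⊕ a ⊕ a ⊕ d ⊕ f(d) ⊕ e ⊕ a
  Canonicalize subterm:  f(d ⊕ ((e ⊕ e) ⊕ ((e ⊕ e) ⊕ e)))  →  f(d)
  Unit:  drop e (×2)
  Sort arguments:  a ⊕ a ⊕ a ⊕ d ⊕ f(d) ⊕ f(d)
  Rebuild:  f(a ⊕ a ⊕ a ⊕ d ⊕ f(d) ⊕ f(d))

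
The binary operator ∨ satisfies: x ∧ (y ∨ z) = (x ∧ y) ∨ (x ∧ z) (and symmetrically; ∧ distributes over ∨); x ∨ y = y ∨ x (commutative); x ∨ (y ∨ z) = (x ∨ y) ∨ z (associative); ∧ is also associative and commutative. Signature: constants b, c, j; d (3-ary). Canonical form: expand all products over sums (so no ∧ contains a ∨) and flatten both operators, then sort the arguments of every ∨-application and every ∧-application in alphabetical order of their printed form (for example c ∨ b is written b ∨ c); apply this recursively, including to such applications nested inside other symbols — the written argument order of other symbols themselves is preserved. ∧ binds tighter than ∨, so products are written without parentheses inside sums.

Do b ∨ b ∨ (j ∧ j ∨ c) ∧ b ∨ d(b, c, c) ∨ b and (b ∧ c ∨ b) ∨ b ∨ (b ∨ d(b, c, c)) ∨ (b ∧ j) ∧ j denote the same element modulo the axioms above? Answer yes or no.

Answer: yes — both canonical forms are b ∨ b ∨ b ∨ b ∧ c ∨ b ∧ j ∧ j ∨ d(b, c, c)

Derivation:
Left:  b ∨ b ∨ (j ∧ j ∨ c) ∧ b ∨ d(b, c, c) ∨ b
  Distribute:  b ∨ b ∨ b ∧ j ∧ j ∨ b ∧ c ∨ d(b, c, c) ∨ b
  Sort:  b ∨ b ∨ b ∨ b ∧ c ∨ b ∧ j ∧ j ∨ d(b, c, c)
Right:  (b ∧ c ∨ b) ∨ b ∨ (b ∨ d(b, c, c)) ∨ (b ∧ j) ∧ j
  Flatten:  b ∧ c ∨ b ∨ b ∨ b ∨ d(b, c, c) ∨ b ∧ j ∧ j
  Sort arguments:  b ∨ b ∨ b ∨ b ∧ c ∨ b ∧ j ∧ j ∨ d(b, c, c)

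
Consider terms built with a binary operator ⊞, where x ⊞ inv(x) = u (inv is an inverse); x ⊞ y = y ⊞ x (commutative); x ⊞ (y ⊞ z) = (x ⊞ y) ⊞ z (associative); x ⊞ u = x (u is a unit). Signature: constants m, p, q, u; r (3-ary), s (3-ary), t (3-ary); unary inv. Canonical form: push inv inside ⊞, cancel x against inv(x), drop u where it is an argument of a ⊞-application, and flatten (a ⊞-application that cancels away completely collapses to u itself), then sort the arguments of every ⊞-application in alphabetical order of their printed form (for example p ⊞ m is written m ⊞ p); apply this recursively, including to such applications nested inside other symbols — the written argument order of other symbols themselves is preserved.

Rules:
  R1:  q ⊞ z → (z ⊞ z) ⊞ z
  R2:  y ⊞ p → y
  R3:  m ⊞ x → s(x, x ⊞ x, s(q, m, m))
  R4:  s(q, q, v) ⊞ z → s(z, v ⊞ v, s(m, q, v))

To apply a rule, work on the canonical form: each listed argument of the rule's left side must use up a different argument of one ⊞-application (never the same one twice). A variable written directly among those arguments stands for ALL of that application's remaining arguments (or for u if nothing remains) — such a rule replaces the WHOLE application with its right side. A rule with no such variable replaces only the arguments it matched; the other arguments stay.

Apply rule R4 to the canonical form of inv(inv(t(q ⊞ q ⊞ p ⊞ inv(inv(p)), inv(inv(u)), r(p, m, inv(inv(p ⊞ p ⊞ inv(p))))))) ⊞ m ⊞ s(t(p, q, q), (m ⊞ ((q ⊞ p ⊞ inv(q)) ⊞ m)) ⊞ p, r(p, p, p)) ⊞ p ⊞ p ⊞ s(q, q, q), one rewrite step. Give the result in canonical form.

Answer: s(m ⊞ p ⊞ p ⊞ s(t(p, q, q), m ⊞ m ⊞ p ⊞ p, r(p, p, p)) ⊞ t(p ⊞ p ⊞ q ⊞ q, u, r(p, m, p)), q ⊞ q, s(m, q, q))

Derivation:
Canonical form:  m ⊞ p ⊞ p ⊞ s(q, q, q) ⊞ s(t(p, q, q), m ⊞ m ⊞ p ⊞ p, r(p, p, p)) ⊞ t(p ⊞ p ⊞ q ⊞ q, u, r(p, m, p))
Apply R4:  consuming s(q, q, q);  v := q, z := m ⊞ p ⊞ p ⊞ s(t(p, q, q), m ⊞ m ⊞ p ⊞ p, r(p, p, p)) ⊞ t(p ⊞ p ⊞ q ⊞ q, u, r(p, m, p))
Every leftover argument binds to the variable; the entire application is replaced.
Giving:  s(m ⊞ p ⊞ p ⊞ s(t(p, q, q), m ⊞ m ⊞ p ⊞ p, r(p, p, p)) ⊞ t(p ⊞ p ⊞ q ⊞ q, u, r(p, m, p)), q ⊞ q, s(m, q, q))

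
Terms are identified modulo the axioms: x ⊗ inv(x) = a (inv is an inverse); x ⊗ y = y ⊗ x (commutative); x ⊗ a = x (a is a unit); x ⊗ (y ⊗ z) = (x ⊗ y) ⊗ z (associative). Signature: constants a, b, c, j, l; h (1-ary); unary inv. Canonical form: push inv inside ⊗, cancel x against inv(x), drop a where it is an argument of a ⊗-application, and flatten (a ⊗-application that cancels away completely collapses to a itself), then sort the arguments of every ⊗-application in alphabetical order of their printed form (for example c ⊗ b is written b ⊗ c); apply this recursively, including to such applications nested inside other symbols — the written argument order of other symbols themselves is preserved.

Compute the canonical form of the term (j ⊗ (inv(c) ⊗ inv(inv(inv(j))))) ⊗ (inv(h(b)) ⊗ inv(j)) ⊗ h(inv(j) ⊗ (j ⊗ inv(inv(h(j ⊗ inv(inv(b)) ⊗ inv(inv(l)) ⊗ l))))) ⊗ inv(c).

Push inv inside:  distribute inv over ⊗ and collapse double inv
Combine occurrences:  inv(j) ⊗ inv(c) ⊗ inv(c) ⊗ inv(h(b)) ⊗ h(h(b ⊗ j ⊗ l ⊗ l))
Order the arguments:  h(h(b ⊗ j ⊗ l ⊗ l)) ⊗ inv(c) ⊗ inv(c) ⊗ inv(h(b)) ⊗ inv(j)

Answer: h(h(b ⊗ j ⊗ l ⊗ l)) ⊗ inv(c) ⊗ inv(c) ⊗ inv(h(b)) ⊗ inv(j)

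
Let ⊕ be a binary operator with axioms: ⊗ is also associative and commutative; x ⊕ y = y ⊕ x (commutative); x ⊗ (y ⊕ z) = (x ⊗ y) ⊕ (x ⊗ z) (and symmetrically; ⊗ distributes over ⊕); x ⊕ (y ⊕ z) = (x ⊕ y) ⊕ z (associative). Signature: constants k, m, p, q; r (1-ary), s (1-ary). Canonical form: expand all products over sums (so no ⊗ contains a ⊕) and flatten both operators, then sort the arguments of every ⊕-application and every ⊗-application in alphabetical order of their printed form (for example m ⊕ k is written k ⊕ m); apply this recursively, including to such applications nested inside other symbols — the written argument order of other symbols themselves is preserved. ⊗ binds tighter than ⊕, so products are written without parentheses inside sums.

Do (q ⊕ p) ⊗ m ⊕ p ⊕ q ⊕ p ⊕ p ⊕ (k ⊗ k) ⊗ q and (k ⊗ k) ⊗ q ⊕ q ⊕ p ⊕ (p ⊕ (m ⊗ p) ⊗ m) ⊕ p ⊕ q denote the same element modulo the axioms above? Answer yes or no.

Answer: no — k ⊗ k ⊗ q ⊕ m ⊗ p ⊕ m ⊗ q ⊕ p ⊕ p ⊕ p ⊕ q vs k ⊗ k ⊗ q ⊕ m ⊗ m ⊗ p ⊕ p ⊕ p ⊕ p ⊕ q ⊕ q

Derivation:
Left:  (q ⊕ p) ⊗ m ⊕ p ⊕ q ⊕ p ⊕ p ⊕ (k ⊗ k) ⊗ q
  Expand products over sums:  m ⊗ q ⊕ m ⊗ p ⊕ p ⊕ q ⊕ p ⊕ p ⊕ k ⊗ k ⊗ q
  Sort:  k ⊗ k ⊗ q ⊕ m ⊗ p ⊕ m ⊗ q ⊕ p ⊕ p ⊕ p ⊕ q
Right:  (k ⊗ k) ⊗ q ⊕ q ⊕ p ⊕ (p ⊕ (m ⊗ p) ⊗ m) ⊕ p ⊕ q
  Merge nested applications:  k ⊗ k ⊗ q ⊕ q ⊕ p ⊕ p ⊕ m ⊗ m ⊗ p ⊕ p ⊕ q
  Sort arguments:  k ⊗ k ⊗ q ⊕ m ⊗ m ⊗ p ⊕ p ⊕ p ⊕ p ⊕ q ⊕ q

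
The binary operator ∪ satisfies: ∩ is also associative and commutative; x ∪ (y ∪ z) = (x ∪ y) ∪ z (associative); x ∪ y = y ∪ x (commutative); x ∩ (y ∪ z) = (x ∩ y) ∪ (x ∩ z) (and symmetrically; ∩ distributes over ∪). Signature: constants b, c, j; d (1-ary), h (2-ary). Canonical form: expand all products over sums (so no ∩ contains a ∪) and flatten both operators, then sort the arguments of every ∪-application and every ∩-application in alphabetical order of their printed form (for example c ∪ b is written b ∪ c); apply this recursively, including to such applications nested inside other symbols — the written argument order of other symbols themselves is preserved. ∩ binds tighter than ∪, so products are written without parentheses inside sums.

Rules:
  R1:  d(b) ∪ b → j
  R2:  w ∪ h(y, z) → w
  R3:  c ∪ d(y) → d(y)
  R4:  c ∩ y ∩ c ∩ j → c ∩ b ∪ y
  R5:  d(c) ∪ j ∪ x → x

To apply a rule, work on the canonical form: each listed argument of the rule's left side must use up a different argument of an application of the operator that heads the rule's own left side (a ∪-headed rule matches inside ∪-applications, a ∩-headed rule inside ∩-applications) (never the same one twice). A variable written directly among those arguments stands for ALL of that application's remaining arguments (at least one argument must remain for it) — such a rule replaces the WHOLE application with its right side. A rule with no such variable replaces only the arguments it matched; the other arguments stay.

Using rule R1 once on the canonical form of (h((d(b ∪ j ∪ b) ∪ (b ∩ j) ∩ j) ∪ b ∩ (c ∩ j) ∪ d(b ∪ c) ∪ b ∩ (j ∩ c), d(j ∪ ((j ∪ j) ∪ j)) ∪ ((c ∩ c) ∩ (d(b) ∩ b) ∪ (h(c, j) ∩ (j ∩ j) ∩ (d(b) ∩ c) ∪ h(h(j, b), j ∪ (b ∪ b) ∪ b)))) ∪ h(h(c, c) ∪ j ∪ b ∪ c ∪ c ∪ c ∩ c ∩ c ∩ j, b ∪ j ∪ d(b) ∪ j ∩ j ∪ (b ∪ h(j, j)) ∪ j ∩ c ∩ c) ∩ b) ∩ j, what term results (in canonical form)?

Canonical form:  b ∩ h(b ∪ c ∪ c ∪ c ∩ c ∩ c ∩ j ∪ h(c, c) ∪ j, b ∪ b ∪ c ∩ c ∩ j ∪ d(b) ∪ h(j, j) ∪ j ∪ j ∩ j) ∩ j ∪ h(b ∩ c ∩ j ∪ b ∩ c ∩ j ∪ b ∩ j ∩ j ∪ d(b ∪ b ∪ j) ∪ d(b ∪ c), b ∩ c ∩ c ∩ d(b) ∪ c ∩ d(b) ∩ h(c, j) ∩ j ∩ j ∪ d(j ∪ j ∪ j ∪ j) ∪ h(h(j, b), b ∪ b ∪ b ∪ j)) ∩ j
R1 matches:  uses b, d(b)
Result:  b ∩ h(b ∪ c ∪ c ∪ c ∩ c ∩ c ∩ j ∪ h(c, c) ∪ j, b ∪ c ∩ c ∩ j ∪ h(j, j) ∪ j ∪ j ∪ j ∩ j) ∩ j ∪ h(b ∩ c ∩ j ∪ b ∩ c ∩ j ∪ b ∩ j ∩ j ∪ d(b ∪ b ∪ j) ∪ d(b ∪ c), b ∩ c ∩ c ∩ d(b) ∪ c ∩ d(b) ∩ h(c, j) ∩ j ∩ j ∪ d(j ∪ j ∪ j ∪ j) ∪ h(h(j, b), b ∪ b ∪ b ∪ j)) ∩ j

Answer: b ∩ h(b ∪ c ∪ c ∪ c ∩ c ∩ c ∩ j ∪ h(c, c) ∪ j, b ∪ c ∩ c ∩ j ∪ h(j, j) ∪ j ∪ j ∪ j ∩ j) ∩ j ∪ h(b ∩ c ∩ j ∪ b ∩ c ∩ j ∪ b ∩ j ∩ j ∪ d(b ∪ b ∪ j) ∪ d(b ∪ c), b ∩ c ∩ c ∩ d(b) ∪ c ∩ d(b) ∩ h(c, j) ∩ j ∩ j ∪ d(j ∪ j ∪ j ∪ j) ∪ h(h(j, b), b ∪ b ∪ b ∪ j)) ∩ j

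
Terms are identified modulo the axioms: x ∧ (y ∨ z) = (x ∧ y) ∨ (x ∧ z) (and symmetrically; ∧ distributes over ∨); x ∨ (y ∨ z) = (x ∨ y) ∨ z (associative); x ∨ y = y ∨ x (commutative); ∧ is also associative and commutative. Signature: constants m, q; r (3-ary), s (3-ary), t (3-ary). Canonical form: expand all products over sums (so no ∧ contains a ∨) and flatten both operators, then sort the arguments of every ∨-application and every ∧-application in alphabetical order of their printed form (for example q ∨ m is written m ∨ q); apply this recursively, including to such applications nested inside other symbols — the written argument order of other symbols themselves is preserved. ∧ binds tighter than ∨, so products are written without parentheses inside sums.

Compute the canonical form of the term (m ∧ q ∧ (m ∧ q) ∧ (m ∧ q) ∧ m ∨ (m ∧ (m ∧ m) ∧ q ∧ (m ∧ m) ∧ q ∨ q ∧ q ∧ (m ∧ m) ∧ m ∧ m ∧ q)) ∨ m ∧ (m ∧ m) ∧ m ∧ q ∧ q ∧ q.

Answer: m ∧ m ∧ m ∧ m ∧ m ∧ q ∧ q ∨ m ∧ m ∧ m ∧ m ∧ q ∧ q ∧ q ∨ m ∧ m ∧ m ∧ m ∧ q ∧ q ∧ q ∨ m ∧ m ∧ m ∧ m ∧ q ∧ q ∧ q

Derivation:
Flatten:  m ∧ m ∧ m ∧ m ∧ q ∧ q ∧ q ∨ m ∧ m ∧ m ∧ m ∧ m ∧ q ∧ q ∨ m ∧ m ∧ m ∧ m ∧ q ∧ q ∧ q ∨ m ∧ m ∧ m ∧ m ∧ q ∧ q ∧ q
Sort arguments:  m ∧ m ∧ m ∧ m ∧ m ∧ q ∧ q ∨ m ∧ m ∧ m ∧ m ∧ q ∧ q ∧ q ∨ m ∧ m ∧ m ∧ m ∧ q ∧ q ∧ q ∨ m ∧ m ∧ m ∧ m ∧ q ∧ q ∧ q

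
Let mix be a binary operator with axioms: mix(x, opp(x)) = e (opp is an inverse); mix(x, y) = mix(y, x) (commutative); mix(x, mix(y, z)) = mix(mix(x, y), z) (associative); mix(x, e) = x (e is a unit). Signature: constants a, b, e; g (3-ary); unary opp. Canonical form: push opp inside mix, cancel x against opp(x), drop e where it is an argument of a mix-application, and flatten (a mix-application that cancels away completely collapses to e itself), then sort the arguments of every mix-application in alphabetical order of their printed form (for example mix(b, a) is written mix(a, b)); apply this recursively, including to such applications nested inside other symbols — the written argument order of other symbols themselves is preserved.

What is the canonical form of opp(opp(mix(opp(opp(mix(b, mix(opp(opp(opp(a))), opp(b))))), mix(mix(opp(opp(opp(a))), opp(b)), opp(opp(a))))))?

Answer: mix(opp(a), opp(b))

Derivation:
Push opp inside:  distribute opp over mix and collapse double opp
Collect terms:  mix(opp(b), opp(a))
Sort:  mix(opp(a), opp(b))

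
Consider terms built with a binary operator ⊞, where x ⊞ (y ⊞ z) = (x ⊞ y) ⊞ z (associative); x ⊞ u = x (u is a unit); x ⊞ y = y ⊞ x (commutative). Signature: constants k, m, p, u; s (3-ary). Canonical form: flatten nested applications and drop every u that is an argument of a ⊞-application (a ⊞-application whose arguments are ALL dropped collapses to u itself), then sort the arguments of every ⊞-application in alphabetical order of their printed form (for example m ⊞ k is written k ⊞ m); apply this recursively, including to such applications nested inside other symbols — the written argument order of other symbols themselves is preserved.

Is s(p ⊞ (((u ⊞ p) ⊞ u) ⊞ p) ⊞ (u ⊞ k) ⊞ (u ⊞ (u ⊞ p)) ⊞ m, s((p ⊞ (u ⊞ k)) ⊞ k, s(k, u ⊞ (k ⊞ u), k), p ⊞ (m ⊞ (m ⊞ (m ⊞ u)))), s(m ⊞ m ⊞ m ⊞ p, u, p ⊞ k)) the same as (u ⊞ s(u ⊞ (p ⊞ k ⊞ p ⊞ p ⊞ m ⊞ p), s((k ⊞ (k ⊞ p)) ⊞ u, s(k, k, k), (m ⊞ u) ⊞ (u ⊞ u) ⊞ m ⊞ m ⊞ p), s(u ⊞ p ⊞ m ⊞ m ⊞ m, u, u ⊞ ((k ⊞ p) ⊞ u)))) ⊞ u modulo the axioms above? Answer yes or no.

Answer: yes — both canonical forms are s(k ⊞ m ⊞ p ⊞ p ⊞ p ⊞ p, s(k ⊞ k ⊞ p, s(k, k, k), m ⊞ m ⊞ m ⊞ p), s(m ⊞ m ⊞ m ⊞ p, u, k ⊞ p))

Derivation:
Left:  s(p ⊞ (((u ⊞ p) ⊞ u) ⊞ p) ⊞ (u ⊞ k) ⊞ (u ⊞ (u ⊞ p)) ⊞ m, s((p ⊞ (u ⊞ k)) ⊞ k, s(k, u ⊞ (k ⊞ u), k), p ⊞ (m ⊞ (m ⊞ (m ⊞ u)))), s(m ⊞ m ⊞ m ⊞ p, u, p ⊞ k))
  Descend into:  p ⊞ (((u ⊞ p) ⊞ u) ⊞ p) ⊞ (u ⊞ k) ⊞ (u ⊞ (u ⊞ p)) ⊞ m
  Un-nest:  p ⊞ u ⊞ p ⊞ u ⊞ p ⊞ u ⊞ k ⊞ u ⊞ u ⊞ p ⊞ m
  Units out:  drop u (×5)
  Sort arguments:  k ⊞ m ⊞ p ⊞ p ⊞ p ⊞ p
  Put back:  s(k ⊞ m ⊞ p ⊞ p ⊞ p ⊞ p, s(k ⊞ k ⊞ p, s(k, k, k), m ⊞ m ⊞ m ⊞ p), s(m ⊞ m ⊞ m ⊞ p, u, k ⊞ p))
Right:  (u ⊞ s(u ⊞ (p ⊞ k ⊞ p ⊞ p ⊞ m ⊞ p), s((k ⊞ (k ⊞ p)) ⊞ u, s(k, k, k), (m ⊞ u) ⊞ (u ⊞ u) ⊞ m ⊞ m ⊞ p), s(u ⊞ p ⊞ m ⊞ m ⊞ m, u, u ⊞ ((k ⊞ p) ⊞ u)))) ⊞ u
  Merge nested applications:  u ⊞ s(u ⊞ (p ⊞ k ⊞ p ⊞ p ⊞ m ⊞ p), s((k ⊞ (k ⊞ p)) ⊞ u, s(k, k, k), (m ⊞ u) ⊞ (u ⊞ u) ⊞ m ⊞ m ⊞ p), s(u ⊞ p ⊞ m ⊞ m ⊞ m, u, u ⊞ ((k ⊞ p) ⊞ u))) ⊞ u
  Inside:  s(u ⊞ (p ⊞ k ⊞ p ⊞ p ⊞ m ⊞ p), s((k ⊞ (k ⊞ p)) ⊞ u, s(k, k, k), (m ⊞ u) ⊞ (u ⊞ u) ⊞ m ⊞ m ⊞ p), s(u ⊞ p ⊞ m ⊞ m ⊞ m, u, u ⊞ ((k ⊞ p) ⊞ u)))  →  s(k ⊞ m ⊞ p ⊞ p ⊞ p ⊞ p, s(k ⊞ k ⊞ p, s(k, k, k), m ⊞ m ⊞ m ⊞ p), s(m ⊞ m ⊞ m ⊞ p, u, k ⊞ p))
  Units out:  drop u (×2)
  Sort:  s(k ⊞ m ⊞ p ⊞ p ⊞ p ⊞ p, s(k ⊞ k ⊞ p, s(k, k, k), m ⊞ m ⊞ m ⊞ p), s(m ⊞ m ⊞ m ⊞ p, u, k ⊞ p))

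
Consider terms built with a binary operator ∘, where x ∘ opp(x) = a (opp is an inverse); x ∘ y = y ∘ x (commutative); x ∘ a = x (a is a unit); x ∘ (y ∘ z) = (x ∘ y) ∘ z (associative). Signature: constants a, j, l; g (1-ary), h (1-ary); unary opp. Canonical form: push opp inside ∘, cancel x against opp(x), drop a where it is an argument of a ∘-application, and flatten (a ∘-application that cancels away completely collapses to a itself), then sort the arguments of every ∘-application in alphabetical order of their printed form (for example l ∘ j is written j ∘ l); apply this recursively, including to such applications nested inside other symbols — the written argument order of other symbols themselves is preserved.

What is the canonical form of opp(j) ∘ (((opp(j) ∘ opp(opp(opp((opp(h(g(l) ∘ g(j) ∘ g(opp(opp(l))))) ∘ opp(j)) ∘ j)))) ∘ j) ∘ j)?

Push opp inside:  distribute opp over ∘ and collapse double opp
Inverses cancel:  j cancels
Combine occurrences:  h(g(j) ∘ g(l) ∘ g(l))

Answer: h(g(j) ∘ g(l) ∘ g(l))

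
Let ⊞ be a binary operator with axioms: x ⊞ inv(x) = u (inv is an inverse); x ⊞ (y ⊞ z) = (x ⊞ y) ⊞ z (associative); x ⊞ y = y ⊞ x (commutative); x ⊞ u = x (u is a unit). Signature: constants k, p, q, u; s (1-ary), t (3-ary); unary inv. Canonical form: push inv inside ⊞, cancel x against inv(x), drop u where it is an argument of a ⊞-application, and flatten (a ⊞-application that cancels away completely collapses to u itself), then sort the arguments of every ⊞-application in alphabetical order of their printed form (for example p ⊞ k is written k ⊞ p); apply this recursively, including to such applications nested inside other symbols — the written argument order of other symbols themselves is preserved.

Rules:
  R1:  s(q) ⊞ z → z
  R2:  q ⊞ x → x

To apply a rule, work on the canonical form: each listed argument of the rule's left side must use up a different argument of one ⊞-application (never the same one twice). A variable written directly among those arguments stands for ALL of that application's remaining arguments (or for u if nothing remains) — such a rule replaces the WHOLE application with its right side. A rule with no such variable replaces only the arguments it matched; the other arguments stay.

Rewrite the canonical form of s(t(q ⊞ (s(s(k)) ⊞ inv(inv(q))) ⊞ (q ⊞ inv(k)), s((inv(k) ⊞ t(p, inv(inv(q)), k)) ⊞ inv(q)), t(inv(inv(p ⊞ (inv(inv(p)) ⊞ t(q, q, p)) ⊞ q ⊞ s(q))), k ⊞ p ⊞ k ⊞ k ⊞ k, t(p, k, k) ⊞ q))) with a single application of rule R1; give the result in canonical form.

Answer: s(t(inv(k) ⊞ q ⊞ q ⊞ q ⊞ s(s(k)), s(inv(k) ⊞ inv(q) ⊞ t(p, q, k)), t(p ⊞ p ⊞ q ⊞ t(q, q, p), k ⊞ k ⊞ k ⊞ k ⊞ p, q ⊞ t(p, k, k))))

Derivation:
Canonical form:  s(t(inv(k) ⊞ q ⊞ q ⊞ q ⊞ s(s(k)), s(inv(k) ⊞ inv(q) ⊞ t(p, q, k)), t(p ⊞ p ⊞ q ⊞ s(q) ⊞ t(q, q, p), k ⊞ k ⊞ k ⊞ k ⊞ p, q ⊞ t(p, k, k))))
Apply R1:  consuming s(q);  z := p ⊞ p ⊞ q ⊞ t(q, q, p)
Every leftover argument binds to the variable; the entire application is replaced.
New term:  s(t(inv(k) ⊞ q ⊞ q ⊞ q ⊞ s(s(k)), s(inv(k) ⊞ inv(q) ⊞ t(p, q, k)), t(p ⊞ p ⊞ q ⊞ t(q, q, p), k ⊞ k ⊞ k ⊞ k ⊞ p, q ⊞ t(p, k, k))))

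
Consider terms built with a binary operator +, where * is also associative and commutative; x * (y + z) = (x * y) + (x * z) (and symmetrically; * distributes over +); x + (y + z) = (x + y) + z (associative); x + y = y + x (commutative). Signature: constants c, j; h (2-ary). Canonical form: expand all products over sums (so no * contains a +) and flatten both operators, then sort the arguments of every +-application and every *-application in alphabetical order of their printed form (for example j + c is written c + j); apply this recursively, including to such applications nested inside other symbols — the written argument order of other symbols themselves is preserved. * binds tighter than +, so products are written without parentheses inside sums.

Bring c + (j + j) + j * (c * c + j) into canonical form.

Distribute:  c + j + j + c * c * j + j * j
Sort:  c + c * c * j + j + j + j * j

Answer: c + c * c * j + j + j + j * j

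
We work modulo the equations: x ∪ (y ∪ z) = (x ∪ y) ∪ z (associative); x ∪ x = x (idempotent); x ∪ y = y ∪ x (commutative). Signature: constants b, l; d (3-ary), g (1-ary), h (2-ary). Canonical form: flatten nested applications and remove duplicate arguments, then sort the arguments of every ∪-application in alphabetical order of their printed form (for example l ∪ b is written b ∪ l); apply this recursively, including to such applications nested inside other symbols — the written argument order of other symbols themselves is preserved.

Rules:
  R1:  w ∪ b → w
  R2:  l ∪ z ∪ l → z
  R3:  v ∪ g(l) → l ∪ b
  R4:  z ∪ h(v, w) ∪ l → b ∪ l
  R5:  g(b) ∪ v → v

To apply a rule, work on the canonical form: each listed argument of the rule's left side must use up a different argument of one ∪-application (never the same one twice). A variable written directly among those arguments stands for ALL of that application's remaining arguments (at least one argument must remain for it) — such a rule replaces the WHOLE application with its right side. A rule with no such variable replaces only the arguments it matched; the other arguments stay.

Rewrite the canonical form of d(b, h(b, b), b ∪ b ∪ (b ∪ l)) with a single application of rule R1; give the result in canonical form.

Answer: d(b, h(b, b), l)

Derivation:
Canonical form:  d(b, h(b, b), b ∪ l)
R1 matches:  uses b;  w := l
The extension variable absorbs all remaining arguments, so the whole application is rewritten.
New term:  d(b, h(b, b), l)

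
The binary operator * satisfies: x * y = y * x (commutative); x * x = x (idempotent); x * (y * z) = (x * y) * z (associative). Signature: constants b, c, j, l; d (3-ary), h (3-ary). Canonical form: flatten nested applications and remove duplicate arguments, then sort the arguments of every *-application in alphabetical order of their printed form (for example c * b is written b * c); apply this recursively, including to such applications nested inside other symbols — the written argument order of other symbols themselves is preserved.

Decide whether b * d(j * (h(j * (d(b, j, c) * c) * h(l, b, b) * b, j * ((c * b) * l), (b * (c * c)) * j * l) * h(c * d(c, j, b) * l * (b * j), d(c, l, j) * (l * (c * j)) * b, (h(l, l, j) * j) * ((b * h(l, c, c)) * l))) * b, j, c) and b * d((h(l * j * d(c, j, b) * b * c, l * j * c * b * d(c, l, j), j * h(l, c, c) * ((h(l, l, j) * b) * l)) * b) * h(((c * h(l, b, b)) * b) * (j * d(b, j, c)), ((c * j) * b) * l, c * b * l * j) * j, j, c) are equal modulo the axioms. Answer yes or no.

Left:  b * d(j * (h(j * (d(b, j, c) * c) * h(l, b, b) * b, j * ((c * b) * l), (b * (c * c)) * j * l) * h(c * d(c, j, b) * l * (b * j), d(c, l, j) * (l * (c * j)) * b, (h(l, l, j) * j) * ((b * h(l, c, c)) * l))) * b, j, c)
  Canonicalize subterm:  d(j * (h(j * (d(b, j, c) * c) * h(l, b, b) * b, j * ((c * b) * l), (b * (c * c)) * j * l) * h(c * d(c, j, b) * l * (b * j), d(c, l, j) * (l * (c * j)) * b, (h(l, l, j) * j) * ((b * h(l, c, c)) * l))) * b, j, c)  →  d(b * h(b * c * d(b, j, c) * h(l, b, b) * j, b * c * j * l, b * c * j * l) * h(b * c * d(c, j, b) * j * l, b * c * d(c, l, j) * j * l, b * h(l, c, c) * h(l, l, j) * j * l) * j, j, c)
  Sort arguments:  b * d(b * h(b * c * d(b, j, c) * h(l, b, b) * j, b * c * j * l, b * c * j * l) * h(b * c * d(c, j, b) * j * l, b * c * d(c, l, j) * j * l, b * h(l, c, c) * h(l, l, j) * j * l) * j, j, c)
Right:  b * d((h(l * j * d(c, j, b) * b * c, l * j * c * b * d(c, l, j), j * h(l, c, c) * ((h(l, l, j) * b) * l)) * b) * h(((c * h(l, b, b)) * b) * (j * d(b, j, c)), ((c * j) * b) * l, c * b * l * j) * j, j, c)
  Simplify inside:  d((h(l * j * d(c, j, b) * b * c, l * j * c * b * d(c, l, j), j * h(l, c, c) * ((h(l, l, j) * b) * l)) * b) * h(((c * h(l, b, b)) * b) * (j * d(b, j, c)), ((c * j) * b) * l, c * b * l * j) * j, j, c)  →  d(b * h(b * c * d(b, j, c) * h(l, b, b) * j, b * c * j * l, b * c * j * l) * h(b * c * d(c, j, b) * j * l, b * c * d(c, l, j) * j * l, b * h(l, c, c) * h(l, l, j) * j * l) * j, j, c)
  Order the arguments:  b * d(b * h(b * c * d(b, j, c) * h(l, b, b) * j, b * c * j * l, b * c * j * l) * h(b * c * d(c, j, b) * j * l, b * c * d(c, l, j) * j * l, b * h(l, c, c) * h(l, l, j) * j * l) * j, j, c)

Answer: yes — both canonical forms are b * d(b * h(b * c * d(b, j, c) * h(l, b, b) * j, b * c * j * l, b * c * j * l) * h(b * c * d(c, j, b) * j * l, b * c * d(c, l, j) * j * l, b * h(l, c, c) * h(l, l, j) * j * l) * j, j, c)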